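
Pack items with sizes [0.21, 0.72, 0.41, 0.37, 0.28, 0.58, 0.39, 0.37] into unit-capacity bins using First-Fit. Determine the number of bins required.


Place items sequentially using First-Fit:
  Item 0.21 -> new Bin 1
  Item 0.72 -> Bin 1 (now 0.93)
  Item 0.41 -> new Bin 2
  Item 0.37 -> Bin 2 (now 0.78)
  Item 0.28 -> new Bin 3
  Item 0.58 -> Bin 3 (now 0.86)
  Item 0.39 -> new Bin 4
  Item 0.37 -> Bin 4 (now 0.76)
Total bins used = 4

4


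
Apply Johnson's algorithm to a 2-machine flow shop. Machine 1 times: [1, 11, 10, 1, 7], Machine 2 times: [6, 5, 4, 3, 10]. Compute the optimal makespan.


Apply Johnson's rule:
  Group 1 (a <= b): [(1, 1, 6), (4, 1, 3), (5, 7, 10)]
  Group 2 (a > b): [(2, 11, 5), (3, 10, 4)]
Optimal job order: [1, 4, 5, 2, 3]
Schedule:
  Job 1: M1 done at 1, M2 done at 7
  Job 4: M1 done at 2, M2 done at 10
  Job 5: M1 done at 9, M2 done at 20
  Job 2: M1 done at 20, M2 done at 25
  Job 3: M1 done at 30, M2 done at 34
Makespan = 34

34


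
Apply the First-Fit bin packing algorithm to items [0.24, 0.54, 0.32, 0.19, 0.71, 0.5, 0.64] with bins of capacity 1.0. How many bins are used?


Place items sequentially using First-Fit:
  Item 0.24 -> new Bin 1
  Item 0.54 -> Bin 1 (now 0.78)
  Item 0.32 -> new Bin 2
  Item 0.19 -> Bin 1 (now 0.97)
  Item 0.71 -> new Bin 3
  Item 0.5 -> Bin 2 (now 0.82)
  Item 0.64 -> new Bin 4
Total bins used = 4

4


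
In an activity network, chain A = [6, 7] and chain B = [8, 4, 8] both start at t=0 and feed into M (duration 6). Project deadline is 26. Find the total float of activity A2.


Forward pass: ES(A2) = sum of predecessors on chain A = 6
EF = ES + duration = 6 + 7 = 13
Backward pass: LF(M) = deadline = 26; LS(M) = 26 - 6 = 20
LF(A2) = LS(M) - sum(successors on chain A) = 20 - 0 = 20
LS = LF - duration = 20 - 7 = 13
Total float = LS - ES = 13 - 6 = 7

7


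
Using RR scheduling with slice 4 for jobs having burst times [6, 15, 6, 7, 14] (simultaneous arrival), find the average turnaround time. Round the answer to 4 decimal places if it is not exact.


Time quantum = 4
Execution trace:
  J1 runs 4 units, time = 4
  J2 runs 4 units, time = 8
  J3 runs 4 units, time = 12
  J4 runs 4 units, time = 16
  J5 runs 4 units, time = 20
  J1 runs 2 units, time = 22
  J2 runs 4 units, time = 26
  J3 runs 2 units, time = 28
  J4 runs 3 units, time = 31
  J5 runs 4 units, time = 35
  J2 runs 4 units, time = 39
  J5 runs 4 units, time = 43
  J2 runs 3 units, time = 46
  J5 runs 2 units, time = 48
Finish times: [22, 46, 28, 31, 48]
Average turnaround = 175/5 = 35.0

35.0


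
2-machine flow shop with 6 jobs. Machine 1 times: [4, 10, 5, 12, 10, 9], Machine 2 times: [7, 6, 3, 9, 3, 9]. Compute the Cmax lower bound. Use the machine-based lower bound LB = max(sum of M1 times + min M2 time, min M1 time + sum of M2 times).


LB1 = sum(M1 times) + min(M2 times) = 50 + 3 = 53
LB2 = min(M1 times) + sum(M2 times) = 4 + 37 = 41
Lower bound = max(LB1, LB2) = max(53, 41) = 53

53


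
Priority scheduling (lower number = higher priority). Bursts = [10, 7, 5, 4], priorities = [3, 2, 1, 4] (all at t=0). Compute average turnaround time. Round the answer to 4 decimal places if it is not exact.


Sort by priority (ascending = highest first):
Order: [(1, 5), (2, 7), (3, 10), (4, 4)]
Completion times:
  Priority 1, burst=5, C=5
  Priority 2, burst=7, C=12
  Priority 3, burst=10, C=22
  Priority 4, burst=4, C=26
Average turnaround = 65/4 = 16.25

16.25


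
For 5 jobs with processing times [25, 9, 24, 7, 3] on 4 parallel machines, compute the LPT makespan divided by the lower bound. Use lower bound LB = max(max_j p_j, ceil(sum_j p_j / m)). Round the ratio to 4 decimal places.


LPT order: [25, 24, 9, 7, 3]
Machine loads after assignment: [25, 24, 9, 10]
LPT makespan = 25
Lower bound = max(max_job, ceil(total/4)) = max(25, 17) = 25
Ratio = 25 / 25 = 1.0

1.0


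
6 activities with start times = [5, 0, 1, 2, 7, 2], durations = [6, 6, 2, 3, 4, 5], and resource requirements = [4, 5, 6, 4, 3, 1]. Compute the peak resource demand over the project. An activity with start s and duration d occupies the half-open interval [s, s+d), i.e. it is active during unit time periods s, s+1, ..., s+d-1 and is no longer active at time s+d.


Each activity i is active on [start_i, start_i + duration_i).
Compute total resource usage per time slot:
  t=0: active resources = [5], total = 5
  t=1: active resources = [5, 6], total = 11
  t=2: active resources = [5, 6, 4, 1], total = 16
  t=3: active resources = [5, 4, 1], total = 10
  t=4: active resources = [5, 4, 1], total = 10
  t=5: active resources = [4, 5, 1], total = 10
  t=6: active resources = [4, 1], total = 5
  t=7: active resources = [4, 3], total = 7
  t=8: active resources = [4, 3], total = 7
  t=9: active resources = [4, 3], total = 7
  t=10: active resources = [4, 3], total = 7
Peak resource demand = 16

16


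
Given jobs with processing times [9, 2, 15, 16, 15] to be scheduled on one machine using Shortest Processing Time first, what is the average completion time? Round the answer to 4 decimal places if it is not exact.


Sort jobs by processing time (SPT order): [2, 9, 15, 15, 16]
Compute completion times sequentially:
  Job 1: processing = 2, completes at 2
  Job 2: processing = 9, completes at 11
  Job 3: processing = 15, completes at 26
  Job 4: processing = 15, completes at 41
  Job 5: processing = 16, completes at 57
Sum of completion times = 137
Average completion time = 137/5 = 27.4

27.4


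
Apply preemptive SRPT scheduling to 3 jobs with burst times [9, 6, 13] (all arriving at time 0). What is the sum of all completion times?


Since all jobs arrive at t=0, SRPT equals SPT ordering.
SPT order: [6, 9, 13]
Completion times:
  Job 1: p=6, C=6
  Job 2: p=9, C=15
  Job 3: p=13, C=28
Total completion time = 6 + 15 + 28 = 49

49


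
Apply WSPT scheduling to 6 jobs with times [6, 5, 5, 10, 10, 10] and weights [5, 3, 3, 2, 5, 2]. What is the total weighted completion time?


Compute p/w ratios and sort ascending (WSPT): [(6, 5), (5, 3), (5, 3), (10, 5), (10, 2), (10, 2)]
Compute weighted completion times:
  Job (p=6,w=5): C=6, w*C=5*6=30
  Job (p=5,w=3): C=11, w*C=3*11=33
  Job (p=5,w=3): C=16, w*C=3*16=48
  Job (p=10,w=5): C=26, w*C=5*26=130
  Job (p=10,w=2): C=36, w*C=2*36=72
  Job (p=10,w=2): C=46, w*C=2*46=92
Total weighted completion time = 405

405


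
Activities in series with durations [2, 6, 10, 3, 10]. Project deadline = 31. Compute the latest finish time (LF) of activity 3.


LF(activity 3) = deadline - sum of successor durations
Successors: activities 4 through 5 with durations [3, 10]
Sum of successor durations = 13
LF = 31 - 13 = 18

18


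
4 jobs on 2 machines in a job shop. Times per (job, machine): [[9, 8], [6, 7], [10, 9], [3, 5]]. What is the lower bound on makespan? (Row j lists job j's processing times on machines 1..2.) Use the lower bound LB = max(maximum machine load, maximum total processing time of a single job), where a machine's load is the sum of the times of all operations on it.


Machine loads:
  Machine 1: 9 + 6 + 10 + 3 = 28
  Machine 2: 8 + 7 + 9 + 5 = 29
Max machine load = 29
Job totals:
  Job 1: 17
  Job 2: 13
  Job 3: 19
  Job 4: 8
Max job total = 19
Lower bound = max(29, 19) = 29

29


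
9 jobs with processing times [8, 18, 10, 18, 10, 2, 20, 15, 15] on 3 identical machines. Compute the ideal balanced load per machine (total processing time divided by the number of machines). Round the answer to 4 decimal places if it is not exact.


Total processing time = 8 + 18 + 10 + 18 + 10 + 2 + 20 + 15 + 15 = 116
Number of machines = 3
Ideal balanced load = 116 / 3 = 38.6667

38.6667


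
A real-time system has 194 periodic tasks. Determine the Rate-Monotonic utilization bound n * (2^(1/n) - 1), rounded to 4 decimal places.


Compute 2^(1/194) = 1.0035793141
Subtract 1: 1.0035793141 - 1 = 0.0035793141
Multiply by n: 194 * 0.0035793141 = 0.6943869354
Round to 4 dp: 0.6944

0.6944


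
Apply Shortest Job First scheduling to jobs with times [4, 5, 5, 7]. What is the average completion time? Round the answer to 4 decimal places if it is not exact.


SJF order (ascending): [4, 5, 5, 7]
Completion times:
  Job 1: burst=4, C=4
  Job 2: burst=5, C=9
  Job 3: burst=5, C=14
  Job 4: burst=7, C=21
Average completion = 48/4 = 12.0

12.0


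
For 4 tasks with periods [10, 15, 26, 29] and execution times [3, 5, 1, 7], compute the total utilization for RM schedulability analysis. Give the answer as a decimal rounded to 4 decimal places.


Compute individual utilizations (exact fractions):
  Task 1: C/T = 3/10 (approx. 0.3)
  Task 2: C/T = 5/15 = 1/3 (approx. 0.3333)
  Task 3: C/T = 1/26 (approx. 0.0385)
  Task 4: C/T = 7/29 (approx. 0.2414)
Total utilization U = 3/10 + 1/3 + 1/26 + 7/29 = 5164/5655
Rounded to 4 decimal places: U = 0.9132
RM (Liu & Layland) bound for 4 tasks = 0.756828; compare with U = 5164/5655 (approx. 0.913174)
bound < U <= 1, so the RM sufficient condition is not met (inconclusive; an exact test such as response-time analysis is needed).

0.9132


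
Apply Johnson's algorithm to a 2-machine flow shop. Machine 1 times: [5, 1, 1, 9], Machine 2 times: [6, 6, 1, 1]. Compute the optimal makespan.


Apply Johnson's rule:
  Group 1 (a <= b): [(2, 1, 6), (3, 1, 1), (1, 5, 6)]
  Group 2 (a > b): [(4, 9, 1)]
Optimal job order: [2, 3, 1, 4]
Schedule:
  Job 2: M1 done at 1, M2 done at 7
  Job 3: M1 done at 2, M2 done at 8
  Job 1: M1 done at 7, M2 done at 14
  Job 4: M1 done at 16, M2 done at 17
Makespan = 17

17


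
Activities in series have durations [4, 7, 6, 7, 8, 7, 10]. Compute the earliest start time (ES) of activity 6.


Activity 6 starts after activities 1 through 5 complete.
Predecessor durations: [4, 7, 6, 7, 8]
ES = 4 + 7 + 6 + 7 + 8 = 32

32


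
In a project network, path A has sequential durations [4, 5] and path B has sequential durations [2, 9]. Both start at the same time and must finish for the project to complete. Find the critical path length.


Path A total = 4 + 5 = 9
Path B total = 2 + 9 = 11
Critical path = longest path = max(9, 11) = 11

11


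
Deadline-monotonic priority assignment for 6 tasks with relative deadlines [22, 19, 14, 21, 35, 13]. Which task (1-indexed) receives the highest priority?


Sort tasks by relative deadline (ascending):
  Task 6: deadline = 13
  Task 3: deadline = 14
  Task 2: deadline = 19
  Task 4: deadline = 21
  Task 1: deadline = 22
  Task 5: deadline = 35
Priority order (highest first): [6, 3, 2, 4, 1, 5]
Highest priority task = 6

6


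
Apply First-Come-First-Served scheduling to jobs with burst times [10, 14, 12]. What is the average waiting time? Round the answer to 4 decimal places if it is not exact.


FCFS order (as given): [10, 14, 12]
Waiting times:
  Job 1: wait = 0
  Job 2: wait = 10
  Job 3: wait = 24
Sum of waiting times = 34
Average waiting time = 34/3 = 11.3333

11.3333


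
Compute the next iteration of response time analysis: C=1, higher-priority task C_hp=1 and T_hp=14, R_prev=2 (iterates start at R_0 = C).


R_next = C + ceil(R_prev / T_hp) * C_hp
ceil(2 / 14) = ceil(0.1429) = 1
Interference = 1 * 1 = 1
R_next = 1 + 1 = 2
R_next = R_prev, so the iteration has converged (response time = 2).

2


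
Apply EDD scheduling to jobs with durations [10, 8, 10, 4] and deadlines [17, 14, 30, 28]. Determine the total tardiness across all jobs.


Sort by due date (EDD order): [(8, 14), (10, 17), (4, 28), (10, 30)]
Compute completion times and tardiness:
  Job 1: p=8, d=14, C=8, tardiness=max(0,8-14)=0
  Job 2: p=10, d=17, C=18, tardiness=max(0,18-17)=1
  Job 3: p=4, d=28, C=22, tardiness=max(0,22-28)=0
  Job 4: p=10, d=30, C=32, tardiness=max(0,32-30)=2
Total tardiness = 3

3


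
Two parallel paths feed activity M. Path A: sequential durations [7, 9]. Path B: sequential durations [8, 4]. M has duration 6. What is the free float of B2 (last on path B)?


ES(B2) = sum of predecessors on chain B = 8
EF(B2) = ES + duration = 8 + 4 = 12
Successor of B2 is M. ES(M) = max(sum(A), sum(B)) = max(16, 12) = 16
Free float = ES(successor) - EF(current) = 16 - 12 = 4

4


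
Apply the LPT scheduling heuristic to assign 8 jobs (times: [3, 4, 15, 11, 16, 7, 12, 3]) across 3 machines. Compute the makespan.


Sort jobs in decreasing order (LPT): [16, 15, 12, 11, 7, 4, 3, 3]
Assign each job to the least loaded machine:
  Machine 1: jobs [16, 4, 3], load = 23
  Machine 2: jobs [15, 7, 3], load = 25
  Machine 3: jobs [12, 11], load = 23
Makespan = max load = 25

25


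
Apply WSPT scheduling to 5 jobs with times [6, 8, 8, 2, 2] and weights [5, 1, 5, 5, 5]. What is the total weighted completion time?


Compute p/w ratios and sort ascending (WSPT): [(2, 5), (2, 5), (6, 5), (8, 5), (8, 1)]
Compute weighted completion times:
  Job (p=2,w=5): C=2, w*C=5*2=10
  Job (p=2,w=5): C=4, w*C=5*4=20
  Job (p=6,w=5): C=10, w*C=5*10=50
  Job (p=8,w=5): C=18, w*C=5*18=90
  Job (p=8,w=1): C=26, w*C=1*26=26
Total weighted completion time = 196

196


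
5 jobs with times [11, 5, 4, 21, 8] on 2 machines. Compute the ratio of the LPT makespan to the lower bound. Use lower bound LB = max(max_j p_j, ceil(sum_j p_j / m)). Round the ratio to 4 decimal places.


LPT order: [21, 11, 8, 5, 4]
Machine loads after assignment: [25, 24]
LPT makespan = 25
Lower bound = max(max_job, ceil(total/2)) = max(21, 25) = 25
Ratio = 25 / 25 = 1.0

1.0


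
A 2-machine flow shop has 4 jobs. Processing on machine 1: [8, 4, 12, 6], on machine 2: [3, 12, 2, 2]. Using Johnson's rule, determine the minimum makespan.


Apply Johnson's rule:
  Group 1 (a <= b): [(2, 4, 12)]
  Group 2 (a > b): [(1, 8, 3), (3, 12, 2), (4, 6, 2)]
Optimal job order: [2, 1, 3, 4]
Schedule:
  Job 2: M1 done at 4, M2 done at 16
  Job 1: M1 done at 12, M2 done at 19
  Job 3: M1 done at 24, M2 done at 26
  Job 4: M1 done at 30, M2 done at 32
Makespan = 32

32


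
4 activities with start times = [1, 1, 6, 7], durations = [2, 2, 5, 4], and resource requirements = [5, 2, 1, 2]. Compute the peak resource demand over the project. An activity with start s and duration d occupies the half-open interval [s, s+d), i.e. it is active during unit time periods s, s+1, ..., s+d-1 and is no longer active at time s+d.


Each activity i is active on [start_i, start_i + duration_i).
Compute total resource usage per time slot:
  t=0: active resources = [], total = 0
  t=1: active resources = [5, 2], total = 7
  t=2: active resources = [5, 2], total = 7
  t=3: active resources = [], total = 0
  t=4: active resources = [], total = 0
  t=5: active resources = [], total = 0
  t=6: active resources = [1], total = 1
  t=7: active resources = [1, 2], total = 3
  t=8: active resources = [1, 2], total = 3
  t=9: active resources = [1, 2], total = 3
  t=10: active resources = [1, 2], total = 3
Peak resource demand = 7

7


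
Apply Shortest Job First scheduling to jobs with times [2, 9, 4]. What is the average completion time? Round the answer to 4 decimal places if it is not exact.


SJF order (ascending): [2, 4, 9]
Completion times:
  Job 1: burst=2, C=2
  Job 2: burst=4, C=6
  Job 3: burst=9, C=15
Average completion = 23/3 = 7.6667

7.6667


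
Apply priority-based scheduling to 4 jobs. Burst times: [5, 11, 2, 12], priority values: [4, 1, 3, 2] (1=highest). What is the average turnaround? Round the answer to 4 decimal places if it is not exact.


Sort by priority (ascending = highest first):
Order: [(1, 11), (2, 12), (3, 2), (4, 5)]
Completion times:
  Priority 1, burst=11, C=11
  Priority 2, burst=12, C=23
  Priority 3, burst=2, C=25
  Priority 4, burst=5, C=30
Average turnaround = 89/4 = 22.25

22.25


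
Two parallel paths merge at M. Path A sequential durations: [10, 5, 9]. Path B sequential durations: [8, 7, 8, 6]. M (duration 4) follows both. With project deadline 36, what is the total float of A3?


Forward pass: ES(A3) = sum of predecessors on chain A = 15
EF = ES + duration = 15 + 9 = 24
Backward pass: LF(M) = deadline = 36; LS(M) = 36 - 4 = 32
LF(A3) = LS(M) - sum(successors on chain A) = 32 - 0 = 32
LS = LF - duration = 32 - 9 = 23
Total float = LS - ES = 23 - 15 = 8

8


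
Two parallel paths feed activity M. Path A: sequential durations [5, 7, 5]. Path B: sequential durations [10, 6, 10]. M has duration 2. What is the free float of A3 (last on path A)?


ES(A3) = sum of predecessors on chain A = 12
EF(A3) = ES + duration = 12 + 5 = 17
Successor of A3 is M. ES(M) = max(sum(A), sum(B)) = max(17, 26) = 26
Free float = ES(successor) - EF(current) = 26 - 17 = 9

9


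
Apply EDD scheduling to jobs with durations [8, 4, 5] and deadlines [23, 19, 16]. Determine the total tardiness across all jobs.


Sort by due date (EDD order): [(5, 16), (4, 19), (8, 23)]
Compute completion times and tardiness:
  Job 1: p=5, d=16, C=5, tardiness=max(0,5-16)=0
  Job 2: p=4, d=19, C=9, tardiness=max(0,9-19)=0
  Job 3: p=8, d=23, C=17, tardiness=max(0,17-23)=0
Total tardiness = 0

0


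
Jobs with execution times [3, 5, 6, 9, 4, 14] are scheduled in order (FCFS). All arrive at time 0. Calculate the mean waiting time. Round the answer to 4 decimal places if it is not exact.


FCFS order (as given): [3, 5, 6, 9, 4, 14]
Waiting times:
  Job 1: wait = 0
  Job 2: wait = 3
  Job 3: wait = 8
  Job 4: wait = 14
  Job 5: wait = 23
  Job 6: wait = 27
Sum of waiting times = 75
Average waiting time = 75/6 = 12.5

12.5


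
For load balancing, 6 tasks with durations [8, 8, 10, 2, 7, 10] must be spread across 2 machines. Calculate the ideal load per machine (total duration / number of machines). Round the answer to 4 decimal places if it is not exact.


Total processing time = 8 + 8 + 10 + 2 + 7 + 10 = 45
Number of machines = 2
Ideal balanced load = 45 / 2 = 22.5

22.5


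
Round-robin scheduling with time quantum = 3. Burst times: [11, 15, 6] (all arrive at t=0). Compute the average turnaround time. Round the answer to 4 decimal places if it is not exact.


Time quantum = 3
Execution trace:
  J1 runs 3 units, time = 3
  J2 runs 3 units, time = 6
  J3 runs 3 units, time = 9
  J1 runs 3 units, time = 12
  J2 runs 3 units, time = 15
  J3 runs 3 units, time = 18
  J1 runs 3 units, time = 21
  J2 runs 3 units, time = 24
  J1 runs 2 units, time = 26
  J2 runs 3 units, time = 29
  J2 runs 3 units, time = 32
Finish times: [26, 32, 18]
Average turnaround = 76/3 = 25.3333

25.3333


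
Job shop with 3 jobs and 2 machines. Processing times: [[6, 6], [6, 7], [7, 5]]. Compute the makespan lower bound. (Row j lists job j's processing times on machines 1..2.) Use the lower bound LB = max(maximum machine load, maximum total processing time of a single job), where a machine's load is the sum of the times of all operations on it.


Machine loads:
  Machine 1: 6 + 6 + 7 = 19
  Machine 2: 6 + 7 + 5 = 18
Max machine load = 19
Job totals:
  Job 1: 12
  Job 2: 13
  Job 3: 12
Max job total = 13
Lower bound = max(19, 13) = 19

19


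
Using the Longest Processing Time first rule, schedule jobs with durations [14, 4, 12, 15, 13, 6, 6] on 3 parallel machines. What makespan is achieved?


Sort jobs in decreasing order (LPT): [15, 14, 13, 12, 6, 6, 4]
Assign each job to the least loaded machine:
  Machine 1: jobs [15, 6], load = 21
  Machine 2: jobs [14, 6, 4], load = 24
  Machine 3: jobs [13, 12], load = 25
Makespan = max load = 25

25


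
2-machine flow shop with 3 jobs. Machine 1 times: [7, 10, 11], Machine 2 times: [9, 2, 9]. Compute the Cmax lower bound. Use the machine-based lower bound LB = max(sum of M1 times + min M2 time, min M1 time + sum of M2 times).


LB1 = sum(M1 times) + min(M2 times) = 28 + 2 = 30
LB2 = min(M1 times) + sum(M2 times) = 7 + 20 = 27
Lower bound = max(LB1, LB2) = max(30, 27) = 30

30


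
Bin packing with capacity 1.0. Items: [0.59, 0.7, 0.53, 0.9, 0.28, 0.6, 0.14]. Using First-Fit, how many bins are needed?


Place items sequentially using First-Fit:
  Item 0.59 -> new Bin 1
  Item 0.7 -> new Bin 2
  Item 0.53 -> new Bin 3
  Item 0.9 -> new Bin 4
  Item 0.28 -> Bin 1 (now 0.87)
  Item 0.6 -> new Bin 5
  Item 0.14 -> Bin 2 (now 0.84)
Total bins used = 5

5


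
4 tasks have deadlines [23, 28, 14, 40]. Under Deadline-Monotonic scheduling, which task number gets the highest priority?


Sort tasks by relative deadline (ascending):
  Task 3: deadline = 14
  Task 1: deadline = 23
  Task 2: deadline = 28
  Task 4: deadline = 40
Priority order (highest first): [3, 1, 2, 4]
Highest priority task = 3

3


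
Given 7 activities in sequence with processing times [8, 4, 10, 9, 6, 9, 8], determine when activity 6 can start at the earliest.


Activity 6 starts after activities 1 through 5 complete.
Predecessor durations: [8, 4, 10, 9, 6]
ES = 8 + 4 + 10 + 9 + 6 = 37

37


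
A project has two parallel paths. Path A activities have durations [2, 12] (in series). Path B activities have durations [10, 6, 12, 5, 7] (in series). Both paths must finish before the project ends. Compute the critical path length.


Path A total = 2 + 12 = 14
Path B total = 10 + 6 + 12 + 5 + 7 = 40
Critical path = longest path = max(14, 40) = 40

40


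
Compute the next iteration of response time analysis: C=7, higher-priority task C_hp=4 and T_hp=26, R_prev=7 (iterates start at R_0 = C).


R_next = C + ceil(R_prev / T_hp) * C_hp
ceil(7 / 26) = ceil(0.2692) = 1
Interference = 1 * 4 = 4
R_next = 7 + 4 = 11

11


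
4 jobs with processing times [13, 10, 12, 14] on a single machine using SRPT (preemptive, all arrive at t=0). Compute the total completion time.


Since all jobs arrive at t=0, SRPT equals SPT ordering.
SPT order: [10, 12, 13, 14]
Completion times:
  Job 1: p=10, C=10
  Job 2: p=12, C=22
  Job 3: p=13, C=35
  Job 4: p=14, C=49
Total completion time = 10 + 22 + 35 + 49 = 116

116


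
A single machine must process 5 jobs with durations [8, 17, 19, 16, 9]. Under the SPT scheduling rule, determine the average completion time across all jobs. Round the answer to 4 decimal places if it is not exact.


Sort jobs by processing time (SPT order): [8, 9, 16, 17, 19]
Compute completion times sequentially:
  Job 1: processing = 8, completes at 8
  Job 2: processing = 9, completes at 17
  Job 3: processing = 16, completes at 33
  Job 4: processing = 17, completes at 50
  Job 5: processing = 19, completes at 69
Sum of completion times = 177
Average completion time = 177/5 = 35.4

35.4


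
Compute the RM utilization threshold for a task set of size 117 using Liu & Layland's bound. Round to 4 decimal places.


Compute 2^(1/117) = 1.0059419185
Subtract 1: 1.0059419185 - 1 = 0.0059419185
Multiply by n: 117 * 0.0059419185 = 0.6952044645
Round to 4 dp: 0.6952

0.6952


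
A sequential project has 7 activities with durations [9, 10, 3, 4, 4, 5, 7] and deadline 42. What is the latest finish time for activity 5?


LF(activity 5) = deadline - sum of successor durations
Successors: activities 6 through 7 with durations [5, 7]
Sum of successor durations = 12
LF = 42 - 12 = 30

30


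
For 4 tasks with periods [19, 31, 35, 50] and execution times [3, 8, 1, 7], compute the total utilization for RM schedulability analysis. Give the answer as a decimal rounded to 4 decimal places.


Compute individual utilizations (exact fractions):
  Task 1: C/T = 3/19 (approx. 0.1579)
  Task 2: C/T = 8/31 (approx. 0.2581)
  Task 3: C/T = 1/35 (approx. 0.0286)
  Task 4: C/T = 7/50 (approx. 0.14)
Total utilization U = 3/19 + 8/31 + 1/35 + 7/50 = 120501/206150
Rounded to 4 decimal places: U = 0.5845
RM (Liu & Layland) bound for 4 tasks = 0.756828; compare with U = 120501/206150 (approx. 0.584531)
U <= bound, so schedulable by RM sufficient condition.

0.5845


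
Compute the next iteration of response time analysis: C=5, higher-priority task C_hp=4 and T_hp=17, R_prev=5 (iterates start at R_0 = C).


R_next = C + ceil(R_prev / T_hp) * C_hp
ceil(5 / 17) = ceil(0.2941) = 1
Interference = 1 * 4 = 4
R_next = 5 + 4 = 9

9


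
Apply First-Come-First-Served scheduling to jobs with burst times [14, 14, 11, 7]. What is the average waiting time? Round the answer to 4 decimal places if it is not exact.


FCFS order (as given): [14, 14, 11, 7]
Waiting times:
  Job 1: wait = 0
  Job 2: wait = 14
  Job 3: wait = 28
  Job 4: wait = 39
Sum of waiting times = 81
Average waiting time = 81/4 = 20.25

20.25


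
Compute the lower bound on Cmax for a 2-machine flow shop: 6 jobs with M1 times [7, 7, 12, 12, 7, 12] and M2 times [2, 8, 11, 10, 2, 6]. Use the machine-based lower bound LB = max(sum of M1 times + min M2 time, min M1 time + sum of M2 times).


LB1 = sum(M1 times) + min(M2 times) = 57 + 2 = 59
LB2 = min(M1 times) + sum(M2 times) = 7 + 39 = 46
Lower bound = max(LB1, LB2) = max(59, 46) = 59

59


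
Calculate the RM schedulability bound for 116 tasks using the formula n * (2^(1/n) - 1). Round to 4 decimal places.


Compute 2^(1/116) = 1.0059932951
Subtract 1: 1.0059932951 - 1 = 0.0059932951
Multiply by n: 116 * 0.0059932951 = 0.6952222316
Round to 4 dp: 0.6952

0.6952


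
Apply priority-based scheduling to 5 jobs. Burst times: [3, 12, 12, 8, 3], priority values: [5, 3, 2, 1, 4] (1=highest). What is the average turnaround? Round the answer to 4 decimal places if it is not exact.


Sort by priority (ascending = highest first):
Order: [(1, 8), (2, 12), (3, 12), (4, 3), (5, 3)]
Completion times:
  Priority 1, burst=8, C=8
  Priority 2, burst=12, C=20
  Priority 3, burst=12, C=32
  Priority 4, burst=3, C=35
  Priority 5, burst=3, C=38
Average turnaround = 133/5 = 26.6

26.6


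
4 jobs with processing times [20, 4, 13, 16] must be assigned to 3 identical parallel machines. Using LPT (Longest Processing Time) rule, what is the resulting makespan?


Sort jobs in decreasing order (LPT): [20, 16, 13, 4]
Assign each job to the least loaded machine:
  Machine 1: jobs [20], load = 20
  Machine 2: jobs [16], load = 16
  Machine 3: jobs [13, 4], load = 17
Makespan = max load = 20

20


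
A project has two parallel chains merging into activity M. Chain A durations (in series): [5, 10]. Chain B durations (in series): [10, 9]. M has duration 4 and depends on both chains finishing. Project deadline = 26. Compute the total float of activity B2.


Forward pass: ES(B2) = sum of predecessors on chain B = 10
EF = ES + duration = 10 + 9 = 19
Backward pass: LF(M) = deadline = 26; LS(M) = 26 - 4 = 22
LF(B2) = LS(M) - sum(successors on chain B) = 22 - 0 = 22
LS = LF - duration = 22 - 9 = 13
Total float = LS - ES = 13 - 10 = 3

3


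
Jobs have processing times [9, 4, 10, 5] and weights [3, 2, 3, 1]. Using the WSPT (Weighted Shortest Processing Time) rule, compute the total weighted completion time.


Compute p/w ratios and sort ascending (WSPT): [(4, 2), (9, 3), (10, 3), (5, 1)]
Compute weighted completion times:
  Job (p=4,w=2): C=4, w*C=2*4=8
  Job (p=9,w=3): C=13, w*C=3*13=39
  Job (p=10,w=3): C=23, w*C=3*23=69
  Job (p=5,w=1): C=28, w*C=1*28=28
Total weighted completion time = 144

144


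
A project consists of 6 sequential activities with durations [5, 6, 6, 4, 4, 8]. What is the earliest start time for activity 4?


Activity 4 starts after activities 1 through 3 complete.
Predecessor durations: [5, 6, 6]
ES = 5 + 6 + 6 = 17

17


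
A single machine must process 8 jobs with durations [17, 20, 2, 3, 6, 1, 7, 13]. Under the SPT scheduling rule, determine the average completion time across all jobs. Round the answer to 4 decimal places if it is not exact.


Sort jobs by processing time (SPT order): [1, 2, 3, 6, 7, 13, 17, 20]
Compute completion times sequentially:
  Job 1: processing = 1, completes at 1
  Job 2: processing = 2, completes at 3
  Job 3: processing = 3, completes at 6
  Job 4: processing = 6, completes at 12
  Job 5: processing = 7, completes at 19
  Job 6: processing = 13, completes at 32
  Job 7: processing = 17, completes at 49
  Job 8: processing = 20, completes at 69
Sum of completion times = 191
Average completion time = 191/8 = 23.875

23.875


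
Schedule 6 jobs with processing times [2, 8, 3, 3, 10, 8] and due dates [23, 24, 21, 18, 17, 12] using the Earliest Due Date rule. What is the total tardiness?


Sort by due date (EDD order): [(8, 12), (10, 17), (3, 18), (3, 21), (2, 23), (8, 24)]
Compute completion times and tardiness:
  Job 1: p=8, d=12, C=8, tardiness=max(0,8-12)=0
  Job 2: p=10, d=17, C=18, tardiness=max(0,18-17)=1
  Job 3: p=3, d=18, C=21, tardiness=max(0,21-18)=3
  Job 4: p=3, d=21, C=24, tardiness=max(0,24-21)=3
  Job 5: p=2, d=23, C=26, tardiness=max(0,26-23)=3
  Job 6: p=8, d=24, C=34, tardiness=max(0,34-24)=10
Total tardiness = 20

20


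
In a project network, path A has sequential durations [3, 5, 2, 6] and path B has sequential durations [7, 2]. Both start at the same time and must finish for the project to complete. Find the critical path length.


Path A total = 3 + 5 + 2 + 6 = 16
Path B total = 7 + 2 = 9
Critical path = longest path = max(16, 9) = 16

16


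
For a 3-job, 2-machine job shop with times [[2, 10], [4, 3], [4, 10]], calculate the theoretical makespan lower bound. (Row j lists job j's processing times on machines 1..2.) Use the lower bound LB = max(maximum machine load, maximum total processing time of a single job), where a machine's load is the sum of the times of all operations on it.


Machine loads:
  Machine 1: 2 + 4 + 4 = 10
  Machine 2: 10 + 3 + 10 = 23
Max machine load = 23
Job totals:
  Job 1: 12
  Job 2: 7
  Job 3: 14
Max job total = 14
Lower bound = max(23, 14) = 23

23


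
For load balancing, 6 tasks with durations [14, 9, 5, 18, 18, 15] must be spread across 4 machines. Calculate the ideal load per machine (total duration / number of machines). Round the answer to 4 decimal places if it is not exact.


Total processing time = 14 + 9 + 5 + 18 + 18 + 15 = 79
Number of machines = 4
Ideal balanced load = 79 / 4 = 19.75

19.75


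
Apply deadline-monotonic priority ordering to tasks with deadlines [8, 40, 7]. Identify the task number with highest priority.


Sort tasks by relative deadline (ascending):
  Task 3: deadline = 7
  Task 1: deadline = 8
  Task 2: deadline = 40
Priority order (highest first): [3, 1, 2]
Highest priority task = 3

3


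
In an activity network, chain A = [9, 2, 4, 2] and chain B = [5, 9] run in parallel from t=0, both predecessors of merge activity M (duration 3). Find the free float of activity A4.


ES(A4) = sum of predecessors on chain A = 15
EF(A4) = ES + duration = 15 + 2 = 17
Successor of A4 is M. ES(M) = max(sum(A), sum(B)) = max(17, 14) = 17
Free float = ES(successor) - EF(current) = 17 - 17 = 0

0


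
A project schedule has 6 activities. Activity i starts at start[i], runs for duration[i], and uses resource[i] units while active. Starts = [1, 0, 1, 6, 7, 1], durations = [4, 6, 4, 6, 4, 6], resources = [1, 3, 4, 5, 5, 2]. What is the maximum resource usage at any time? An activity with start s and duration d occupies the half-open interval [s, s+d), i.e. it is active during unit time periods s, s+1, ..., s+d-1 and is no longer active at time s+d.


Each activity i is active on [start_i, start_i + duration_i).
Compute total resource usage per time slot:
  t=0: active resources = [3], total = 3
  t=1: active resources = [1, 3, 4, 2], total = 10
  t=2: active resources = [1, 3, 4, 2], total = 10
  t=3: active resources = [1, 3, 4, 2], total = 10
  t=4: active resources = [1, 3, 4, 2], total = 10
  t=5: active resources = [3, 2], total = 5
  t=6: active resources = [5, 2], total = 7
  t=7: active resources = [5, 5], total = 10
  t=8: active resources = [5, 5], total = 10
  t=9: active resources = [5, 5], total = 10
  t=10: active resources = [5, 5], total = 10
  t=11: active resources = [5], total = 5
Peak resource demand = 10

10


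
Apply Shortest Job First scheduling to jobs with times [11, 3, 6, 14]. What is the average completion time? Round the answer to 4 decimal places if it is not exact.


SJF order (ascending): [3, 6, 11, 14]
Completion times:
  Job 1: burst=3, C=3
  Job 2: burst=6, C=9
  Job 3: burst=11, C=20
  Job 4: burst=14, C=34
Average completion = 66/4 = 16.5

16.5


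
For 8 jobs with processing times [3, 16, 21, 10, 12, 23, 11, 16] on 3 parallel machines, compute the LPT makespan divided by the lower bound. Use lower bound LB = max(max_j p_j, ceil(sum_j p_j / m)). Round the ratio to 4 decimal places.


LPT order: [23, 21, 16, 16, 12, 11, 10, 3]
Machine loads after assignment: [34, 36, 42]
LPT makespan = 42
Lower bound = max(max_job, ceil(total/3)) = max(23, 38) = 38
Ratio = 42 / 38 = 1.1053

1.1053


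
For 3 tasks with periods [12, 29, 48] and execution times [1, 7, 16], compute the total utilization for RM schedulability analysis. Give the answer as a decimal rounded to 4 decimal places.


Compute individual utilizations (exact fractions):
  Task 1: C/T = 1/12 (approx. 0.0833)
  Task 2: C/T = 7/29 (approx. 0.2414)
  Task 3: C/T = 16/48 = 1/3 (approx. 0.3333)
Total utilization U = 1/12 + 7/29 + 1/3 = 229/348
Rounded to 4 decimal places: U = 0.6580
RM (Liu & Layland) bound for 3 tasks = 0.779763; compare with U = 229/348 (approx. 0.658046)
U <= bound, so schedulable by RM sufficient condition.

0.6580


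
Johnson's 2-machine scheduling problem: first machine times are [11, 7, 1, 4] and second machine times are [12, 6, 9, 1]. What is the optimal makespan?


Apply Johnson's rule:
  Group 1 (a <= b): [(3, 1, 9), (1, 11, 12)]
  Group 2 (a > b): [(2, 7, 6), (4, 4, 1)]
Optimal job order: [3, 1, 2, 4]
Schedule:
  Job 3: M1 done at 1, M2 done at 10
  Job 1: M1 done at 12, M2 done at 24
  Job 2: M1 done at 19, M2 done at 30
  Job 4: M1 done at 23, M2 done at 31
Makespan = 31

31


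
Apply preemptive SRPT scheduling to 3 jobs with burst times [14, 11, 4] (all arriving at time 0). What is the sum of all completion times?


Since all jobs arrive at t=0, SRPT equals SPT ordering.
SPT order: [4, 11, 14]
Completion times:
  Job 1: p=4, C=4
  Job 2: p=11, C=15
  Job 3: p=14, C=29
Total completion time = 4 + 15 + 29 = 48

48


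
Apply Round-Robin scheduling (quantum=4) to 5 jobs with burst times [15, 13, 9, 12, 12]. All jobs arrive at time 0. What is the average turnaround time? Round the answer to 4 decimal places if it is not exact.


Time quantum = 4
Execution trace:
  J1 runs 4 units, time = 4
  J2 runs 4 units, time = 8
  J3 runs 4 units, time = 12
  J4 runs 4 units, time = 16
  J5 runs 4 units, time = 20
  J1 runs 4 units, time = 24
  J2 runs 4 units, time = 28
  J3 runs 4 units, time = 32
  J4 runs 4 units, time = 36
  J5 runs 4 units, time = 40
  J1 runs 4 units, time = 44
  J2 runs 4 units, time = 48
  J3 runs 1 units, time = 49
  J4 runs 4 units, time = 53
  J5 runs 4 units, time = 57
  J1 runs 3 units, time = 60
  J2 runs 1 units, time = 61
Finish times: [60, 61, 49, 53, 57]
Average turnaround = 280/5 = 56.0

56.0


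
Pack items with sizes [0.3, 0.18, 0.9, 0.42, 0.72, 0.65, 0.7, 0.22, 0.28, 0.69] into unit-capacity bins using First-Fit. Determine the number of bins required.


Place items sequentially using First-Fit:
  Item 0.3 -> new Bin 1
  Item 0.18 -> Bin 1 (now 0.48)
  Item 0.9 -> new Bin 2
  Item 0.42 -> Bin 1 (now 0.9)
  Item 0.72 -> new Bin 3
  Item 0.65 -> new Bin 4
  Item 0.7 -> new Bin 5
  Item 0.22 -> Bin 3 (now 0.94)
  Item 0.28 -> Bin 4 (now 0.93)
  Item 0.69 -> new Bin 6
Total bins used = 6

6


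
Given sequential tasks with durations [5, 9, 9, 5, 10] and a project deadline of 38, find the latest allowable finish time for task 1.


LF(activity 1) = deadline - sum of successor durations
Successors: activities 2 through 5 with durations [9, 9, 5, 10]
Sum of successor durations = 33
LF = 38 - 33 = 5

5


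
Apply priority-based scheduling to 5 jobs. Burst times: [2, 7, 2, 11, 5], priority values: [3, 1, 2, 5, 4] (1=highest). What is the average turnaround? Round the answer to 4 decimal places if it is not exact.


Sort by priority (ascending = highest first):
Order: [(1, 7), (2, 2), (3, 2), (4, 5), (5, 11)]
Completion times:
  Priority 1, burst=7, C=7
  Priority 2, burst=2, C=9
  Priority 3, burst=2, C=11
  Priority 4, burst=5, C=16
  Priority 5, burst=11, C=27
Average turnaround = 70/5 = 14.0

14.0


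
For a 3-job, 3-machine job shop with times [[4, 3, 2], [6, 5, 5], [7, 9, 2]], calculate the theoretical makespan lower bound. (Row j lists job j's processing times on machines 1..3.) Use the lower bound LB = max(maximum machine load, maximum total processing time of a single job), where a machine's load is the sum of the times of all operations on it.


Machine loads:
  Machine 1: 4 + 6 + 7 = 17
  Machine 2: 3 + 5 + 9 = 17
  Machine 3: 2 + 5 + 2 = 9
Max machine load = 17
Job totals:
  Job 1: 9
  Job 2: 16
  Job 3: 18
Max job total = 18
Lower bound = max(17, 18) = 18

18


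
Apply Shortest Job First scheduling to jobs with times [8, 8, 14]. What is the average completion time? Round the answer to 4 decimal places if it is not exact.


SJF order (ascending): [8, 8, 14]
Completion times:
  Job 1: burst=8, C=8
  Job 2: burst=8, C=16
  Job 3: burst=14, C=30
Average completion = 54/3 = 18.0

18.0


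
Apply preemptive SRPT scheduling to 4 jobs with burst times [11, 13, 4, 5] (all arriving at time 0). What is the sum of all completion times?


Since all jobs arrive at t=0, SRPT equals SPT ordering.
SPT order: [4, 5, 11, 13]
Completion times:
  Job 1: p=4, C=4
  Job 2: p=5, C=9
  Job 3: p=11, C=20
  Job 4: p=13, C=33
Total completion time = 4 + 9 + 20 + 33 = 66

66


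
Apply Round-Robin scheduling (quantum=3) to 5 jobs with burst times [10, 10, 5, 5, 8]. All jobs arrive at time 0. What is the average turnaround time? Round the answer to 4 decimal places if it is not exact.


Time quantum = 3
Execution trace:
  J1 runs 3 units, time = 3
  J2 runs 3 units, time = 6
  J3 runs 3 units, time = 9
  J4 runs 3 units, time = 12
  J5 runs 3 units, time = 15
  J1 runs 3 units, time = 18
  J2 runs 3 units, time = 21
  J3 runs 2 units, time = 23
  J4 runs 2 units, time = 25
  J5 runs 3 units, time = 28
  J1 runs 3 units, time = 31
  J2 runs 3 units, time = 34
  J5 runs 2 units, time = 36
  J1 runs 1 units, time = 37
  J2 runs 1 units, time = 38
Finish times: [37, 38, 23, 25, 36]
Average turnaround = 159/5 = 31.8

31.8


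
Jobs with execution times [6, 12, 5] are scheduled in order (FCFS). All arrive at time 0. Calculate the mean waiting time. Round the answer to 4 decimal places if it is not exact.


FCFS order (as given): [6, 12, 5]
Waiting times:
  Job 1: wait = 0
  Job 2: wait = 6
  Job 3: wait = 18
Sum of waiting times = 24
Average waiting time = 24/3 = 8.0

8.0


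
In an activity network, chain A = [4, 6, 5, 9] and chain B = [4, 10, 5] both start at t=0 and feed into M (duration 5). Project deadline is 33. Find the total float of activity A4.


Forward pass: ES(A4) = sum of predecessors on chain A = 15
EF = ES + duration = 15 + 9 = 24
Backward pass: LF(M) = deadline = 33; LS(M) = 33 - 5 = 28
LF(A4) = LS(M) - sum(successors on chain A) = 28 - 0 = 28
LS = LF - duration = 28 - 9 = 19
Total float = LS - ES = 19 - 15 = 4

4


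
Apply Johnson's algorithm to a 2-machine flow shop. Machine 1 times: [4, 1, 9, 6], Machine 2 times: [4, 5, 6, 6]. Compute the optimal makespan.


Apply Johnson's rule:
  Group 1 (a <= b): [(2, 1, 5), (1, 4, 4), (4, 6, 6)]
  Group 2 (a > b): [(3, 9, 6)]
Optimal job order: [2, 1, 4, 3]
Schedule:
  Job 2: M1 done at 1, M2 done at 6
  Job 1: M1 done at 5, M2 done at 10
  Job 4: M1 done at 11, M2 done at 17
  Job 3: M1 done at 20, M2 done at 26
Makespan = 26

26


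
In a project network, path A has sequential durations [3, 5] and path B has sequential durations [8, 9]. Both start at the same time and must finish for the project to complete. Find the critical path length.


Path A total = 3 + 5 = 8
Path B total = 8 + 9 = 17
Critical path = longest path = max(8, 17) = 17

17


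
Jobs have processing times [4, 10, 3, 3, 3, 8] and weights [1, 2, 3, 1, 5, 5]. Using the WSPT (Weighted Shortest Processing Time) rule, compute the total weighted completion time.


Compute p/w ratios and sort ascending (WSPT): [(3, 5), (3, 3), (8, 5), (3, 1), (4, 1), (10, 2)]
Compute weighted completion times:
  Job (p=3,w=5): C=3, w*C=5*3=15
  Job (p=3,w=3): C=6, w*C=3*6=18
  Job (p=8,w=5): C=14, w*C=5*14=70
  Job (p=3,w=1): C=17, w*C=1*17=17
  Job (p=4,w=1): C=21, w*C=1*21=21
  Job (p=10,w=2): C=31, w*C=2*31=62
Total weighted completion time = 203

203
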